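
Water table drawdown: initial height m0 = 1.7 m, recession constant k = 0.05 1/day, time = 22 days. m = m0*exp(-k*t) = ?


m = m0 * exp(-k*t)
m = 1.7 * exp(-0.05 * 22)
m = 1.7 * exp(-1.1000)

0.5659 m


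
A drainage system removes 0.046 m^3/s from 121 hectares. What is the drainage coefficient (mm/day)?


DC = Q * 86400 / (A * 10000) * 1000
DC = 0.046 * 86400 / (121 * 10000) * 1000
DC = 3974400.0000 / 1210000

3.2846 mm/day


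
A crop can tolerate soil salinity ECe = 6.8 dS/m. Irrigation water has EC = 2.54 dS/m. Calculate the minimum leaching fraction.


LR = ECiw / (5*ECe - ECiw)
LR = 2.54 / (5*6.8 - 2.54)
LR = 2.54 / 31.4600

0.0807


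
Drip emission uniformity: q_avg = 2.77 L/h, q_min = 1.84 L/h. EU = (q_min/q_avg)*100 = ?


EU = (q_min/q_avg)*100 = (1.84/2.77)*100 = 66.4260%

66.4260 %


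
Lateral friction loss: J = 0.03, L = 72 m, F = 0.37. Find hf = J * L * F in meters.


hf = J * L * F = 0.03 * 72 * 0.37 = 0.7992 m

0.7992 m


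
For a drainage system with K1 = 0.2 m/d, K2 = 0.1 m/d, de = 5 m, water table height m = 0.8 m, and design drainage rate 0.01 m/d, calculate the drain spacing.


S^2 = 8*K2*de*m/q + 4*K1*m^2/q
S^2 = 8*0.1*5*0.8/0.01 + 4*0.2*0.8^2/0.01
S = sqrt(371.2000)

19.2666 m


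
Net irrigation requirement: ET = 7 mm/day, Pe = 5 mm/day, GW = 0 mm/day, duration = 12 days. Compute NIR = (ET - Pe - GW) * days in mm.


Daily deficit = ET - Pe - GW = 7 - 5 - 0 = 2 mm/day
NIR = 2 * 12 = 24 mm

24.0000 mm


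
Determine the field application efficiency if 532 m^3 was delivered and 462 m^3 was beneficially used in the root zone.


Ea = V_root / V_field * 100 = 462 / 532 * 100 = 86.8421%

86.8421 %


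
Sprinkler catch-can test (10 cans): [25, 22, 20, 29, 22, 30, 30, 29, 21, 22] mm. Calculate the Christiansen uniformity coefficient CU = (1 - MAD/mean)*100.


mean = 25.000000 mm
MAD = 3.600000 mm
CU = (1 - 3.600000/25.000000)*100

85.6000 %


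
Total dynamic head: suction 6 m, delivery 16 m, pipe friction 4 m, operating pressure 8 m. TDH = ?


TDH = Hs + Hd + hf + Hp = 6 + 16 + 4 + 8 = 34

34 m


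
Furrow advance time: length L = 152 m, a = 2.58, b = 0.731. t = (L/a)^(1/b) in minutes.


t = (L/a)^(1/b)
t = (152/2.58)^(1/0.731)
t = 58.914729^(1/0.731)

264.0261 min


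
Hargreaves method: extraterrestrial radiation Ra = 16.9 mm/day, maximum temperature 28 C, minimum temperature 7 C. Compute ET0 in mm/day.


Tmean = (Tmax + Tmin)/2 = (28 + 7)/2 = 17.5
ET0 = 0.0023 * 16.9 * (17.5 + 17.8) * sqrt(28 - 7)
ET0 = 0.0023 * 16.9 * 35.3 * 4.582576

6.2878 mm/day


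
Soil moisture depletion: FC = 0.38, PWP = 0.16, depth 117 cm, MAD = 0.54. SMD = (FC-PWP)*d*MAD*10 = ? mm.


SMD = (FC - PWP) * d * MAD * 10
SMD = (0.38 - 0.16) * 117 * 0.54 * 10
SMD = 0.2200 * 117 * 0.54 * 10

138.9960 mm


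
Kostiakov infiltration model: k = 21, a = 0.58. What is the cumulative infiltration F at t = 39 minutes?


F = k * t^a = 21 * 39^0.58
F = 21 * 8.371774

175.8073 mm


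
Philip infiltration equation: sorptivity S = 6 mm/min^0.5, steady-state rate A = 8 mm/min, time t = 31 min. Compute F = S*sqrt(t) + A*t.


F = S*sqrt(t) + A*t
F = 6*sqrt(31) + 8*31
F = 6*5.567764 + 248

281.4066 mm


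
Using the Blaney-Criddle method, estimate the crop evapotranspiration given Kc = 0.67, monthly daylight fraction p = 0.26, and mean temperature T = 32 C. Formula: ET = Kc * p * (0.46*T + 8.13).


ET = Kc * p * (0.46*T + 8.13)
ET = 0.67 * 0.26 * (0.46*32 + 8.13)
ET = 0.67 * 0.26 * 22.8500

3.9805 mm/day


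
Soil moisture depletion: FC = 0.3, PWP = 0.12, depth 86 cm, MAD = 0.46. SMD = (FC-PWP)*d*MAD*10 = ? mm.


SMD = (FC - PWP) * d * MAD * 10
SMD = (0.3 - 0.12) * 86 * 0.46 * 10
SMD = 0.1800 * 86 * 0.46 * 10

71.2080 mm


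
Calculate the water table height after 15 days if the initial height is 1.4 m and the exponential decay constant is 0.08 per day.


m = m0 * exp(-k*t)
m = 1.4 * exp(-0.08 * 15)
m = 1.4 * exp(-1.2000)

0.4217 m


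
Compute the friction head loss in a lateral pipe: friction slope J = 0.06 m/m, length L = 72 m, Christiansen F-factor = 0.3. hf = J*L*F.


hf = J * L * F = 0.06 * 72 * 0.3 = 1.2960 m

1.2960 m


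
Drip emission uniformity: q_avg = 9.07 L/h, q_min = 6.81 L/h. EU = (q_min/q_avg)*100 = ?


EU = (q_min/q_avg)*100 = (6.81/9.07)*100 = 75.0827%

75.0827 %


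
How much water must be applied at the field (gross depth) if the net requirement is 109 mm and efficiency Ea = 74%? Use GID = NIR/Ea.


Ea = 74% = 0.74
GID = NIR / Ea = 109 / 0.74 = 147.2973 mm

147.2973 mm


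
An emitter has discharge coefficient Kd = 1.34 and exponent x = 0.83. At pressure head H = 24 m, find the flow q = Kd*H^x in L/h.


q = Kd * H^x = 1.34 * 24^0.83 = 1.34 * 13.982194

18.7361 L/h


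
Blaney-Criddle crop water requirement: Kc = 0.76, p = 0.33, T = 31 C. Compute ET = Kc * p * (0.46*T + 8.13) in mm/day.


ET = Kc * p * (0.46*T + 8.13)
ET = 0.76 * 0.33 * (0.46*31 + 8.13)
ET = 0.76 * 0.33 * 22.3900

5.6154 mm/day


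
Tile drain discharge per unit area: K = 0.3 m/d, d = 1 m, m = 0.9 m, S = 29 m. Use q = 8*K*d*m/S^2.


q = 8*K*d*m/S^2
q = 8*0.3*1*0.9/29^2
q = 2.1600 / 841

0.0026 m/d


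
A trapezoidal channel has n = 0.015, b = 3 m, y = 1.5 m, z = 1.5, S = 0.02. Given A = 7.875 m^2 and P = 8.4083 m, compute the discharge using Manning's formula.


R = A/P = 7.875/8.4083 = 0.936575
Q = (1/0.015) * 7.875 * 0.936575^(2/3) * 0.02^0.5

71.0727 m^3/s


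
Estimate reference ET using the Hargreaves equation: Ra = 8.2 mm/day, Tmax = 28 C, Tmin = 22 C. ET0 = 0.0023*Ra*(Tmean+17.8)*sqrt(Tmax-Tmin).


Tmean = (Tmax + Tmin)/2 = (28 + 22)/2 = 25.0
ET0 = 0.0023 * 8.2 * (25.0 + 17.8) * sqrt(28 - 22)
ET0 = 0.0023 * 8.2 * 42.8 * 2.449490

1.9772 mm/day


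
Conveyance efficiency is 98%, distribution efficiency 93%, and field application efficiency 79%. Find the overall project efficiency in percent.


Ec = 0.98, Eb = 0.93, Ea = 0.79
E = 0.98 * 0.93 * 0.79 * 100 = 72.0006%

72.0006 %


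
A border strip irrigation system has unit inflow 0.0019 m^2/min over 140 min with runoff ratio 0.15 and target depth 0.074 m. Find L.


L = q*t/((1+r)*Z)
L = 0.0019*140/((1+0.15)*0.074)
L = 0.266/0.0851

3.1257 m


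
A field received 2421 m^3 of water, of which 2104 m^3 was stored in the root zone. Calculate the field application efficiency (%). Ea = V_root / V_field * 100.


Ea = V_root / V_field * 100 = 2104 / 2421 * 100 = 86.9062%

86.9062 %


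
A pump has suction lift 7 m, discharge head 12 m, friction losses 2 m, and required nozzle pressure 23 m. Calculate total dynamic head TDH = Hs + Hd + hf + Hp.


TDH = Hs + Hd + hf + Hp = 7 + 12 + 2 + 23 = 44

44 m


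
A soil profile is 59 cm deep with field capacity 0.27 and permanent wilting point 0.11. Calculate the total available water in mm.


AWC = (FC - PWP) * d * 10
AWC = (0.27 - 0.11) * 59 * 10
AWC = 0.1600 * 59 * 10

94.4000 mm


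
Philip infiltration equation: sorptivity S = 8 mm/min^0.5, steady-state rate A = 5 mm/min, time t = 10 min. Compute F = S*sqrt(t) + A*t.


F = S*sqrt(t) + A*t
F = 8*sqrt(10) + 5*10
F = 8*3.162278 + 50

75.2982 mm


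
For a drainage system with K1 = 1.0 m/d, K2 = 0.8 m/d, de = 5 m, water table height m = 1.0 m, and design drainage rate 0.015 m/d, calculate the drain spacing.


S^2 = 8*K2*de*m/q + 4*K1*m^2/q
S^2 = 8*0.8*5*1.0/0.015 + 4*1.0*1.0^2/0.015
S = sqrt(2400.0000)

48.9898 m


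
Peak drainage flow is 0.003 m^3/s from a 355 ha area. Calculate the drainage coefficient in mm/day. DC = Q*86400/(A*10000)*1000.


DC = Q * 86400 / (A * 10000) * 1000
DC = 0.003 * 86400 / (355 * 10000) * 1000
DC = 259200.0000 / 3550000

0.0730 mm/day


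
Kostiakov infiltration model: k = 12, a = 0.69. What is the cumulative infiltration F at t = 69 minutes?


F = k * t^a = 12 * 69^0.69
F = 12 * 18.569742

222.8369 mm


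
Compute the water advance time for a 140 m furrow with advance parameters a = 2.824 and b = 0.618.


t = (L/a)^(1/b)
t = (140/2.824)^(1/0.618)
t = 49.575071^(1/0.618)

553.5343 min


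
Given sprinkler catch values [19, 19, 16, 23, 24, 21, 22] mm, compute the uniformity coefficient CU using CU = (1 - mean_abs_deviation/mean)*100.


mean = 20.571429 mm
MAD = 2.204082 mm
CU = (1 - 2.204082/20.571429)*100

89.2857 %


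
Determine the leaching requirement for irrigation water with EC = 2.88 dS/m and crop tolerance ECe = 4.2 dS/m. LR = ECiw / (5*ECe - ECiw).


LR = ECiw / (5*ECe - ECiw)
LR = 2.88 / (5*4.2 - 2.88)
LR = 2.88 / 18.1200

0.1589


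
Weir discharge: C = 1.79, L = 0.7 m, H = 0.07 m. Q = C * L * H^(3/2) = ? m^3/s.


Q = C * L * H^(3/2) = 1.79 * 0.7 * 0.07^1.5 = 1.79 * 0.7 * 0.018520

0.0232 m^3/s


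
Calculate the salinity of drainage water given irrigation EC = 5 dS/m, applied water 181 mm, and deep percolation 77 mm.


EC_dw = EC_iw * D_iw / D_dw
EC_dw = 5 * 181 / 77
EC_dw = 905 / 77

11.7532 dS/m


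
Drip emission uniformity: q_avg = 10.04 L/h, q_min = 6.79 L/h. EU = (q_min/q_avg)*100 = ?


EU = (q_min/q_avg)*100 = (6.79/10.04)*100 = 67.6295%

67.6295 %


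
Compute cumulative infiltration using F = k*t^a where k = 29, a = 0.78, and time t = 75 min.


F = k * t^a = 29 * 75^0.78
F = 29 * 29.010004

841.2901 mm


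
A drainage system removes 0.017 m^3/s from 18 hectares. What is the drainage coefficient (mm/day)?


DC = Q * 86400 / (A * 10000) * 1000
DC = 0.017 * 86400 / (18 * 10000) * 1000
DC = 1468800.0000 / 180000

8.1600 mm/day


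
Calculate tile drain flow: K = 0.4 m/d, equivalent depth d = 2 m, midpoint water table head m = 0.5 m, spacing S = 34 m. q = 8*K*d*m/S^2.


q = 8*K*d*m/S^2
q = 8*0.4*2*0.5/34^2
q = 3.2000 / 1156

0.0028 m/d


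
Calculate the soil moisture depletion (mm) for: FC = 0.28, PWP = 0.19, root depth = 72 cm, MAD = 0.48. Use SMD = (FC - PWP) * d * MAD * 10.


SMD = (FC - PWP) * d * MAD * 10
SMD = (0.28 - 0.19) * 72 * 0.48 * 10
SMD = 0.0900 * 72 * 0.48 * 10

31.1040 mm


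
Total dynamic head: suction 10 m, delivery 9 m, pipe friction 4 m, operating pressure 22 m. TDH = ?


TDH = Hs + Hd + hf + Hp = 10 + 9 + 4 + 22 = 45

45 m


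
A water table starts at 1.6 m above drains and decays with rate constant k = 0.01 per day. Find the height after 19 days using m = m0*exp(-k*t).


m = m0 * exp(-k*t)
m = 1.6 * exp(-0.01 * 19)
m = 1.6 * exp(-0.1900)

1.3231 m


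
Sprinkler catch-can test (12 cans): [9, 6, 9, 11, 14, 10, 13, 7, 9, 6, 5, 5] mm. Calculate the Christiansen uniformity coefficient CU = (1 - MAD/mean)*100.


mean = 8.666667 mm
MAD = 2.388889 mm
CU = (1 - 2.388889/8.666667)*100

72.4359 %


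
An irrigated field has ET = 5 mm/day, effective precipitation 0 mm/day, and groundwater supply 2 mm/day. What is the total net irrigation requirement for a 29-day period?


Daily deficit = ET - Pe - GW = 5 - 0 - 2 = 3 mm/day
NIR = 3 * 29 = 87 mm

87.0000 mm


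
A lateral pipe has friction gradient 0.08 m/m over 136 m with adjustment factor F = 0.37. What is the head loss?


hf = J * L * F = 0.08 * 136 * 0.37 = 4.0256 m

4.0256 m


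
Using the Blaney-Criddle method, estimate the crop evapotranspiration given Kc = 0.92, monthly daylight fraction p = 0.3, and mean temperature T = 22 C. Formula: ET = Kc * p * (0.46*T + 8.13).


ET = Kc * p * (0.46*T + 8.13)
ET = 0.92 * 0.3 * (0.46*22 + 8.13)
ET = 0.92 * 0.3 * 18.2500

5.0370 mm/day


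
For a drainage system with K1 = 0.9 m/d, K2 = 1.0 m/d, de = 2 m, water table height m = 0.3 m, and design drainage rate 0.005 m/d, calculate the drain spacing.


S^2 = 8*K2*de*m/q + 4*K1*m^2/q
S^2 = 8*1.0*2*0.3/0.005 + 4*0.9*0.3^2/0.005
S = sqrt(1024.8000)

32.0125 m


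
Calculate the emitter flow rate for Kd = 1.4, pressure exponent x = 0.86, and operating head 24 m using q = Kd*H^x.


q = Kd * H^x = 1.4 * 24^0.86 = 1.4 * 15.380897

21.5333 L/h


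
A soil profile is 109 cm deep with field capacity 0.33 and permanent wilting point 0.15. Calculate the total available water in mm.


AWC = (FC - PWP) * d * 10
AWC = (0.33 - 0.15) * 109 * 10
AWC = 0.1800 * 109 * 10

196.2000 mm


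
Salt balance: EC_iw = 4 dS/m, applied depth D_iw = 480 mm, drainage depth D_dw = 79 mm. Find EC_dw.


EC_dw = EC_iw * D_iw / D_dw
EC_dw = 4 * 480 / 79
EC_dw = 1920 / 79

24.3038 dS/m


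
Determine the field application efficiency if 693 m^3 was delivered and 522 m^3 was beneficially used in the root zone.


Ea = V_root / V_field * 100 = 522 / 693 * 100 = 75.3247%

75.3247 %


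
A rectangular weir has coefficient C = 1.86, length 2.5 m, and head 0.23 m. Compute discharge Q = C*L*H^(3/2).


Q = C * L * H^(3/2) = 1.86 * 2.5 * 0.23^1.5 = 1.86 * 2.5 * 0.110304

0.5129 m^3/s


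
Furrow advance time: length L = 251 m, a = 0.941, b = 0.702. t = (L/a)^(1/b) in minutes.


t = (L/a)^(1/b)
t = (251/0.941)^(1/0.702)
t = 266.737513^(1/0.702)

2857.3290 min


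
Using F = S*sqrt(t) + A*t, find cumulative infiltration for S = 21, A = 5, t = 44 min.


F = S*sqrt(t) + A*t
F = 21*sqrt(44) + 5*44
F = 21*6.633250 + 220

359.2982 mm


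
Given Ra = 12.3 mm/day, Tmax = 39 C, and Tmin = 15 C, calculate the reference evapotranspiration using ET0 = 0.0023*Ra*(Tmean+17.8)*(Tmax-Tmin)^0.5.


Tmean = (Tmax + Tmin)/2 = (39 + 15)/2 = 27.0
ET0 = 0.0023 * 12.3 * (27.0 + 17.8) * sqrt(39 - 15)
ET0 = 0.0023 * 12.3 * 44.8 * 4.898979

6.2089 mm/day


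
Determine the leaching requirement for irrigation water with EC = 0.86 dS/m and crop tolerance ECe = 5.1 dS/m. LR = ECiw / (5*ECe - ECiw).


LR = ECiw / (5*ECe - ECiw)
LR = 0.86 / (5*5.1 - 0.86)
LR = 0.86 / 24.6400

0.0349


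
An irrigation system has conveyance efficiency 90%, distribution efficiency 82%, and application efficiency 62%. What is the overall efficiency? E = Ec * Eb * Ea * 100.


Ec = 0.9, Eb = 0.82, Ea = 0.62
E = 0.9 * 0.82 * 0.62 * 100 = 45.7560%

45.7560 %


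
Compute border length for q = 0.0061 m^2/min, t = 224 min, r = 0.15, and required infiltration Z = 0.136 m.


L = q*t/((1+r)*Z)
L = 0.0061*224/((1+0.15)*0.136)
L = 1.3664/0.1564

8.7366 m


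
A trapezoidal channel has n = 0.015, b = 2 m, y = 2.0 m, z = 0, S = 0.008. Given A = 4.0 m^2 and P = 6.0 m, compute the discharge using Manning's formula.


R = A/P = 4.0/6.0 = 0.666667
Q = (1/0.015) * 4.0 * 0.666667^(2/3) * 0.008^0.5

18.2020 m^3/s


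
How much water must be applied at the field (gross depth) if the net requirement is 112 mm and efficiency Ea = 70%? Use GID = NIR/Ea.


Ea = 70% = 0.7
GID = NIR / Ea = 112 / 0.7 = 160.0000 mm

160.0000 mm


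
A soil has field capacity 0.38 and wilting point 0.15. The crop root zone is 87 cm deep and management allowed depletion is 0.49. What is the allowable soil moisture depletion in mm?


SMD = (FC - PWP) * d * MAD * 10
SMD = (0.38 - 0.15) * 87 * 0.49 * 10
SMD = 0.2300 * 87 * 0.49 * 10

98.0490 mm


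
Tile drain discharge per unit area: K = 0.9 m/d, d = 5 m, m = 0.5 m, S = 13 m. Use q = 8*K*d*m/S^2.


q = 8*K*d*m/S^2
q = 8*0.9*5*0.5/13^2
q = 18.0000 / 169

0.1065 m/d


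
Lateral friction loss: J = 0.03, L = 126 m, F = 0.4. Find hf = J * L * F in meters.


hf = J * L * F = 0.03 * 126 * 0.4 = 1.5120 m

1.5120 m


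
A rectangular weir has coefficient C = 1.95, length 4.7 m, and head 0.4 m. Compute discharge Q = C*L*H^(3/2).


Q = C * L * H^(3/2) = 1.95 * 4.7 * 0.4^1.5 = 1.95 * 4.7 * 0.252982

2.3186 m^3/s


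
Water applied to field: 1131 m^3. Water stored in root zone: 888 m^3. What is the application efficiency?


Ea = V_root / V_field * 100 = 888 / 1131 * 100 = 78.5146%

78.5146 %


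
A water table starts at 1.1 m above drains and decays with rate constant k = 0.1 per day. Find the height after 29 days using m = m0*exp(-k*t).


m = m0 * exp(-k*t)
m = 1.1 * exp(-0.1 * 29)
m = 1.1 * exp(-2.9000)

0.0605 m


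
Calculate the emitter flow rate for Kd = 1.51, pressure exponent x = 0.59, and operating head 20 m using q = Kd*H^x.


q = Kd * H^x = 1.51 * 20^0.59 = 1.51 * 5.856089

8.8427 L/h


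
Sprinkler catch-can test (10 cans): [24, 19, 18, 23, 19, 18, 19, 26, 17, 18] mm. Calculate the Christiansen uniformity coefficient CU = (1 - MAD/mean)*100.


mean = 20.100000 mm
MAD = 2.540000 mm
CU = (1 - 2.540000/20.100000)*100

87.3632 %


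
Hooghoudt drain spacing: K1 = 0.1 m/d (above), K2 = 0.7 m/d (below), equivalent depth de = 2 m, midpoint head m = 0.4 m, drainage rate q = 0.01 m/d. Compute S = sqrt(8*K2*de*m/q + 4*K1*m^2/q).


S^2 = 8*K2*de*m/q + 4*K1*m^2/q
S^2 = 8*0.7*2*0.4/0.01 + 4*0.1*0.4^2/0.01
S = sqrt(454.4000)

21.3167 m


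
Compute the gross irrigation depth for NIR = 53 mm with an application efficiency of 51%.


Ea = 51% = 0.51
GID = NIR / Ea = 53 / 0.51 = 103.9216 mm

103.9216 mm


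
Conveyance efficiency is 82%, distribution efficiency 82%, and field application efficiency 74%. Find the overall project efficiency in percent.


Ec = 0.82, Eb = 0.82, Ea = 0.74
E = 0.82 * 0.82 * 0.74 * 100 = 49.7576%

49.7576 %


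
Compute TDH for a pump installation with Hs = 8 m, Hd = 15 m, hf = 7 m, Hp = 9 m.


TDH = Hs + Hd + hf + Hp = 8 + 15 + 7 + 9 = 39

39 m


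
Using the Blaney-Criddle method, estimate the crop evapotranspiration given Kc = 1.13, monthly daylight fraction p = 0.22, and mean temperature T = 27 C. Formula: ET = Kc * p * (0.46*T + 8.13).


ET = Kc * p * (0.46*T + 8.13)
ET = 1.13 * 0.22 * (0.46*27 + 8.13)
ET = 1.13 * 0.22 * 20.5500

5.1087 mm/day


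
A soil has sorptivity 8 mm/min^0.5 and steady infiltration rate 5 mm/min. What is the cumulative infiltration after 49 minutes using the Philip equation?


F = S*sqrt(t) + A*t
F = 8*sqrt(49) + 5*49
F = 8*7.000000 + 245

301.0000 mm


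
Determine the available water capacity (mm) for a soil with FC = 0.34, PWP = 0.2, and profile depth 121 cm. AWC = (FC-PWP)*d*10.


AWC = (FC - PWP) * d * 10
AWC = (0.34 - 0.2) * 121 * 10
AWC = 0.1400 * 121 * 10

169.4000 mm


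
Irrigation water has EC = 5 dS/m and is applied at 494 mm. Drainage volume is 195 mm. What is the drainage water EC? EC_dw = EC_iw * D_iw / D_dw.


EC_dw = EC_iw * D_iw / D_dw
EC_dw = 5 * 494 / 195
EC_dw = 2470 / 195

12.6667 dS/m


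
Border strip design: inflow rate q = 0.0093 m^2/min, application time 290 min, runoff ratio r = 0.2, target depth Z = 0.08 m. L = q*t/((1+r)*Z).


L = q*t/((1+r)*Z)
L = 0.0093*290/((1+0.2)*0.08)
L = 2.697/0.096

28.0938 m


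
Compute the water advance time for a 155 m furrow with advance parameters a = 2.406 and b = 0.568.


t = (L/a)^(1/b)
t = (155/2.406)^(1/0.568)
t = 64.422278^(1/0.568)

1530.8149 min


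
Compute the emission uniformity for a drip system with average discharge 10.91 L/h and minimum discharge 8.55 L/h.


EU = (q_min/q_avg)*100 = (8.55/10.91)*100 = 78.3685%

78.3685 %


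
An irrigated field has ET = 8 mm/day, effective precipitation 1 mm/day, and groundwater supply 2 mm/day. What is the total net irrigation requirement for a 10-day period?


Daily deficit = ET - Pe - GW = 8 - 1 - 2 = 5 mm/day
NIR = 5 * 10 = 50 mm

50.0000 mm


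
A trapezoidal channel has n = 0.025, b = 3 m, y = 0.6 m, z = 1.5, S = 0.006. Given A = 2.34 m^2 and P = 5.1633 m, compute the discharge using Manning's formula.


R = A/P = 2.34/5.1633 = 0.453199
Q = (1/0.025) * 2.34 * 0.453199^(2/3) * 0.006^0.5

4.2777 m^3/s


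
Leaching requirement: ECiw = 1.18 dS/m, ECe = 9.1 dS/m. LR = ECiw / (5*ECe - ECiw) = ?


LR = ECiw / (5*ECe - ECiw)
LR = 1.18 / (5*9.1 - 1.18)
LR = 1.18 / 44.3200

0.0266


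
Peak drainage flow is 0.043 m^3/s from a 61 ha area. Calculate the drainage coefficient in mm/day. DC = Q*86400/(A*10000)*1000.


DC = Q * 86400 / (A * 10000) * 1000
DC = 0.043 * 86400 / (61 * 10000) * 1000
DC = 3715200.0000 / 610000

6.0905 mm/day


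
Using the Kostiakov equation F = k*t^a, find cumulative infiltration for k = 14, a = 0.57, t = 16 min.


F = k * t^a = 14 * 16^0.57
F = 14 * 4.856780

67.9949 mm


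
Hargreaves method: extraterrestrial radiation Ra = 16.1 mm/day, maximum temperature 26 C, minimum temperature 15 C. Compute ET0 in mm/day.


Tmean = (Tmax + Tmin)/2 = (26 + 15)/2 = 20.5
ET0 = 0.0023 * 16.1 * (20.5 + 17.8) * sqrt(26 - 15)
ET0 = 0.0023 * 16.1 * 38.3 * 3.316625

4.7038 mm/day


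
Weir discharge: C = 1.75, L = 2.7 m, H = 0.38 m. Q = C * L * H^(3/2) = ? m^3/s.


Q = C * L * H^(3/2) = 1.75 * 2.7 * 0.38^1.5 = 1.75 * 2.7 * 0.234248

1.1068 m^3/s


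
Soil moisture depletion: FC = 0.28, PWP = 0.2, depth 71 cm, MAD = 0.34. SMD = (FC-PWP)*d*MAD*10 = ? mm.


SMD = (FC - PWP) * d * MAD * 10
SMD = (0.28 - 0.2) * 71 * 0.34 * 10
SMD = 0.0800 * 71 * 0.34 * 10

19.3120 mm


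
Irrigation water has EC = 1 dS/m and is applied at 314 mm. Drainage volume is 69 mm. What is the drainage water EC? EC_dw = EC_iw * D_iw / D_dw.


EC_dw = EC_iw * D_iw / D_dw
EC_dw = 1 * 314 / 69
EC_dw = 314 / 69

4.5507 dS/m


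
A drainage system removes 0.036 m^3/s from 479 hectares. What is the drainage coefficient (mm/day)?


DC = Q * 86400 / (A * 10000) * 1000
DC = 0.036 * 86400 / (479 * 10000) * 1000
DC = 3110400.0000 / 4790000

0.6494 mm/day


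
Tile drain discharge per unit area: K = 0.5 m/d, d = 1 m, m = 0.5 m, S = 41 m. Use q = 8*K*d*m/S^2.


q = 8*K*d*m/S^2
q = 8*0.5*1*0.5/41^2
q = 2.0000 / 1681

0.0012 m/d


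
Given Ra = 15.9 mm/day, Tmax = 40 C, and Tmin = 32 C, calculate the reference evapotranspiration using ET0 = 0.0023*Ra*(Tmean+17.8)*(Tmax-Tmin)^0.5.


Tmean = (Tmax + Tmin)/2 = (40 + 32)/2 = 36.0
ET0 = 0.0023 * 15.9 * (36.0 + 17.8) * sqrt(40 - 32)
ET0 = 0.0023 * 15.9 * 53.8 * 2.828427

5.5648 mm/day


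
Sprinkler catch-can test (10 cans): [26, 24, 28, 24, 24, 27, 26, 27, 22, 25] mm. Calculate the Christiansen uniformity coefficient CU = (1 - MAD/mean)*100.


mean = 25.300000 mm
MAD = 1.500000 mm
CU = (1 - 1.500000/25.300000)*100

94.0711 %


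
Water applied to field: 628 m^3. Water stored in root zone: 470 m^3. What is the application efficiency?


Ea = V_root / V_field * 100 = 470 / 628 * 100 = 74.8408%

74.8408 %


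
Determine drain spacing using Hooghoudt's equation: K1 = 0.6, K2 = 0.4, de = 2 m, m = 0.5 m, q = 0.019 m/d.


S^2 = 8*K2*de*m/q + 4*K1*m^2/q
S^2 = 8*0.4*2*0.5/0.019 + 4*0.6*0.5^2/0.019
S = sqrt(200.0000)

14.1421 m


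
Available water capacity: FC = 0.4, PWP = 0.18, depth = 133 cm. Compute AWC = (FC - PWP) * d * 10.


AWC = (FC - PWP) * d * 10
AWC = (0.4 - 0.18) * 133 * 10
AWC = 0.2200 * 133 * 10

292.6000 mm


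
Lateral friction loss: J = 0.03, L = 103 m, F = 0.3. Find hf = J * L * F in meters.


hf = J * L * F = 0.03 * 103 * 0.3 = 0.9270 m

0.9270 m


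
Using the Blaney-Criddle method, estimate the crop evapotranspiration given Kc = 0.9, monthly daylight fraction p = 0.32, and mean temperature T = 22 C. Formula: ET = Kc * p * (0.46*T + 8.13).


ET = Kc * p * (0.46*T + 8.13)
ET = 0.9 * 0.32 * (0.46*22 + 8.13)
ET = 0.9 * 0.32 * 18.2500

5.2560 mm/day


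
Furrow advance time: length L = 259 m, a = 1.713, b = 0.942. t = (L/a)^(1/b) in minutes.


t = (L/a)^(1/b)
t = (259/1.713)^(1/0.942)
t = 151.196731^(1/0.942)

205.9393 min


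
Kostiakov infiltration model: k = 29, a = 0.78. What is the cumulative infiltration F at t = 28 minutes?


F = k * t^a = 29 * 28^0.78
F = 29 * 13.451889

390.1048 mm


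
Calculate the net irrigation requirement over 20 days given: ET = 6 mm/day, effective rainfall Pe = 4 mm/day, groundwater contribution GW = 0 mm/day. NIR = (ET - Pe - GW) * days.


Daily deficit = ET - Pe - GW = 6 - 4 - 0 = 2 mm/day
NIR = 2 * 20 = 40 mm

40.0000 mm


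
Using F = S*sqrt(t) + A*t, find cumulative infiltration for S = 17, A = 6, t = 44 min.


F = S*sqrt(t) + A*t
F = 17*sqrt(44) + 6*44
F = 17*6.633250 + 264

376.7653 mm


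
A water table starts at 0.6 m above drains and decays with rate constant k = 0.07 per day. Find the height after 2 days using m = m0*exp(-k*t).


m = m0 * exp(-k*t)
m = 0.6 * exp(-0.07 * 2)
m = 0.6 * exp(-0.1400)

0.5216 m


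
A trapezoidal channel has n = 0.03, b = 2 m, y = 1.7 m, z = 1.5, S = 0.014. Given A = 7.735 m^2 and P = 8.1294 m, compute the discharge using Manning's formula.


R = A/P = 7.735/8.1294 = 0.951485
Q = (1/0.03) * 7.735 * 0.951485^(2/3) * 0.014^0.5

29.5124 m^3/s


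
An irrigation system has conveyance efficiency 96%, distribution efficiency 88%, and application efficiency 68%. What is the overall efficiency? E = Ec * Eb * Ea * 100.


Ec = 0.96, Eb = 0.88, Ea = 0.68
E = 0.96 * 0.88 * 0.68 * 100 = 57.4464%

57.4464 %


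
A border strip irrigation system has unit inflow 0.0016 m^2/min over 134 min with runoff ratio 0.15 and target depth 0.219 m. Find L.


L = q*t/((1+r)*Z)
L = 0.0016*134/((1+0.15)*0.219)
L = 0.2144/0.25185

0.8513 m


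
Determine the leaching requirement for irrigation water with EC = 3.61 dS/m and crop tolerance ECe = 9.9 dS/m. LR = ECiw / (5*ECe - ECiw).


LR = ECiw / (5*ECe - ECiw)
LR = 3.61 / (5*9.9 - 3.61)
LR = 3.61 / 45.8900

0.0787


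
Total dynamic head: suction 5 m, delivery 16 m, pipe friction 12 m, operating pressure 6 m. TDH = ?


TDH = Hs + Hd + hf + Hp = 5 + 16 + 12 + 6 = 39

39 m


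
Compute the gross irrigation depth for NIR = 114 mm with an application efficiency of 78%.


Ea = 78% = 0.78
GID = NIR / Ea = 114 / 0.78 = 146.1538 mm

146.1538 mm


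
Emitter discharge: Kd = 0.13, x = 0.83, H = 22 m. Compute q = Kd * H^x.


q = Kd * H^x = 0.13 * 22^0.83 = 0.13 * 13.008009

1.6910 L/h


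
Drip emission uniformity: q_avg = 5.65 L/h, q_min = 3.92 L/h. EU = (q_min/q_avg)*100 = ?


EU = (q_min/q_avg)*100 = (3.92/5.65)*100 = 69.3805%

69.3805 %


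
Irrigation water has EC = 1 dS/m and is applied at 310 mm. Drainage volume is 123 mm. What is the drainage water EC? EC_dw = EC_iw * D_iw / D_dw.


EC_dw = EC_iw * D_iw / D_dw
EC_dw = 1 * 310 / 123
EC_dw = 310 / 123

2.5203 dS/m


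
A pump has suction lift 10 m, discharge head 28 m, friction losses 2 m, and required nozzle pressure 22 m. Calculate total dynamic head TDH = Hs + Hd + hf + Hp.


TDH = Hs + Hd + hf + Hp = 10 + 28 + 2 + 22 = 62

62 m


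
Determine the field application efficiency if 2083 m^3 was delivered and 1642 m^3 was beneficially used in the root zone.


Ea = V_root / V_field * 100 = 1642 / 2083 * 100 = 78.8286%

78.8286 %


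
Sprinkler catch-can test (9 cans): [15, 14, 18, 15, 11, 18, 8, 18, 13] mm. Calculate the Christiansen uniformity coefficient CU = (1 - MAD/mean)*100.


mean = 14.444444 mm
MAD = 2.617284 mm
CU = (1 - 2.617284/14.444444)*100

81.8803 %


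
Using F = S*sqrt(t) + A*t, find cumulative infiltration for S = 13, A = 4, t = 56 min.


F = S*sqrt(t) + A*t
F = 13*sqrt(56) + 4*56
F = 13*7.483315 + 224

321.2831 mm


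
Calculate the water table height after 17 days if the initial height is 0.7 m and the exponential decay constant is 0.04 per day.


m = m0 * exp(-k*t)
m = 0.7 * exp(-0.04 * 17)
m = 0.7 * exp(-0.6800)

0.3546 m


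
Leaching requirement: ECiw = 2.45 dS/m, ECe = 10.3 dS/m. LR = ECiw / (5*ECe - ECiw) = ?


LR = ECiw / (5*ECe - ECiw)
LR = 2.45 / (5*10.3 - 2.45)
LR = 2.45 / 49.0500

0.0499


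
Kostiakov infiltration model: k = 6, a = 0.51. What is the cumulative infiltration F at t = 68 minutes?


F = k * t^a = 6 * 68^0.51
F = 6 * 8.601606

51.6096 mm


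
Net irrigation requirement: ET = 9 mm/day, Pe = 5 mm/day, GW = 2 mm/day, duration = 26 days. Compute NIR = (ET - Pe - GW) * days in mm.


Daily deficit = ET - Pe - GW = 9 - 5 - 2 = 2 mm/day
NIR = 2 * 26 = 52 mm

52.0000 mm


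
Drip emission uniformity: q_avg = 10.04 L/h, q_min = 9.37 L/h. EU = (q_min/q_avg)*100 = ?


EU = (q_min/q_avg)*100 = (9.37/10.04)*100 = 93.3267%

93.3267 %


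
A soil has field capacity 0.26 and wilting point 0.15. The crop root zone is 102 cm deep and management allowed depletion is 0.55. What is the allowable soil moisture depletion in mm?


SMD = (FC - PWP) * d * MAD * 10
SMD = (0.26 - 0.15) * 102 * 0.55 * 10
SMD = 0.1100 * 102 * 0.55 * 10

61.7100 mm


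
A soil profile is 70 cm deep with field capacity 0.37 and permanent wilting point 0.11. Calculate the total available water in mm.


AWC = (FC - PWP) * d * 10
AWC = (0.37 - 0.11) * 70 * 10
AWC = 0.2600 * 70 * 10

182.0000 mm


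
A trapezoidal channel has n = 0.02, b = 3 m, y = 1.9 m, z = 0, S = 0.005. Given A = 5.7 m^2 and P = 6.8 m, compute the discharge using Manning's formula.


R = A/P = 5.7/6.8 = 0.838235
Q = (1/0.02) * 5.7 * 0.838235^(2/3) * 0.005^0.5

17.9160 m^3/s


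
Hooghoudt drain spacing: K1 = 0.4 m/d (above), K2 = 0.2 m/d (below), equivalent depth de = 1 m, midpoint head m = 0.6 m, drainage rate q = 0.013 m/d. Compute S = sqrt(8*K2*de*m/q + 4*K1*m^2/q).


S^2 = 8*K2*de*m/q + 4*K1*m^2/q
S^2 = 8*0.2*1*0.6/0.013 + 4*0.4*0.6^2/0.013
S = sqrt(118.1538)

10.8699 m


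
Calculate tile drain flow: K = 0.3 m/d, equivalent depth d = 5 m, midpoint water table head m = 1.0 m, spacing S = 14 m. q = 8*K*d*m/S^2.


q = 8*K*d*m/S^2
q = 8*0.3*5*1.0/14^2
q = 12.0000 / 196

0.0612 m/d


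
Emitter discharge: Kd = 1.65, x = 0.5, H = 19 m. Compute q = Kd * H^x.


q = Kd * H^x = 1.65 * 19^0.5 = 1.65 * 4.358899

7.1922 L/h


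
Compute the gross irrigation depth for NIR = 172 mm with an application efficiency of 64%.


Ea = 64% = 0.64
GID = NIR / Ea = 172 / 0.64 = 268.7500 mm

268.7500 mm


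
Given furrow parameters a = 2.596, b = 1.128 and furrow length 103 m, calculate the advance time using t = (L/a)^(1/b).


t = (L/a)^(1/b)
t = (103/2.596)^(1/1.128)
t = 39.676425^(1/1.128)

26.1300 min


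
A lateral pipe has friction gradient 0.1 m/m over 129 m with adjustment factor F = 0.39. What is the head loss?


hf = J * L * F = 0.1 * 129 * 0.39 = 5.0310 m

5.0310 m


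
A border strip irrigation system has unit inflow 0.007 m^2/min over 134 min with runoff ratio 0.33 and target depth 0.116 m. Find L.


L = q*t/((1+r)*Z)
L = 0.007*134/((1+0.33)*0.116)
L = 0.938/0.15428

6.0799 m


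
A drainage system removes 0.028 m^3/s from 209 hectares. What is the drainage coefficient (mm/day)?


DC = Q * 86400 / (A * 10000) * 1000
DC = 0.028 * 86400 / (209 * 10000) * 1000
DC = 2419200.0000 / 2090000

1.1575 mm/day


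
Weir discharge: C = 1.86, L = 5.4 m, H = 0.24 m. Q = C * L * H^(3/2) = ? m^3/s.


Q = C * L * H^(3/2) = 1.86 * 5.4 * 0.24^1.5 = 1.86 * 5.4 * 0.117576

1.1809 m^3/s


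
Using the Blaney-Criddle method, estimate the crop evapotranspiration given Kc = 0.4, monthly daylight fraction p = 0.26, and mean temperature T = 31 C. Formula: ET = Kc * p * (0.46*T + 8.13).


ET = Kc * p * (0.46*T + 8.13)
ET = 0.4 * 0.26 * (0.46*31 + 8.13)
ET = 0.4 * 0.26 * 22.3900

2.3286 mm/day


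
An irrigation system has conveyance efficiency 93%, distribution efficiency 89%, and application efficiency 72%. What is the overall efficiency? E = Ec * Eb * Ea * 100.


Ec = 0.93, Eb = 0.89, Ea = 0.72
E = 0.93 * 0.89 * 0.72 * 100 = 59.5944%

59.5944 %


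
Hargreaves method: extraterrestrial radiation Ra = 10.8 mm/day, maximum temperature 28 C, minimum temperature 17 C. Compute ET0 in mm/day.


Tmean = (Tmax + Tmin)/2 = (28 + 17)/2 = 22.5
ET0 = 0.0023 * 10.8 * (22.5 + 17.8) * sqrt(28 - 17)
ET0 = 0.0023 * 10.8 * 40.3 * 3.316625

3.3201 mm/day


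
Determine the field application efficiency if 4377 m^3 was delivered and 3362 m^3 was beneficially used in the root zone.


Ea = V_root / V_field * 100 = 3362 / 4377 * 100 = 76.8106%

76.8106 %


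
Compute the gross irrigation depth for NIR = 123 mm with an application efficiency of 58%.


Ea = 58% = 0.58
GID = NIR / Ea = 123 / 0.58 = 212.0690 mm

212.0690 mm


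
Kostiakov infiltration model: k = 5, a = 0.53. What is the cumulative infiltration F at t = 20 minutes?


F = k * t^a = 5 * 20^0.53
F = 5 * 4.892670

24.4633 mm


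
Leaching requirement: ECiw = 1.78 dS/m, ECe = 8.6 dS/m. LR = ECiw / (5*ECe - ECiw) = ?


LR = ECiw / (5*ECe - ECiw)
LR = 1.78 / (5*8.6 - 1.78)
LR = 1.78 / 41.2200

0.0432


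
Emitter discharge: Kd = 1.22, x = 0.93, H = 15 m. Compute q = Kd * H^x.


q = Kd * H^x = 1.22 * 15^0.93 = 1.22 * 12.409803

15.1400 L/h


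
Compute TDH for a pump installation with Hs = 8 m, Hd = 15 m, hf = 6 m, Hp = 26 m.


TDH = Hs + Hd + hf + Hp = 8 + 15 + 6 + 26 = 55

55 m


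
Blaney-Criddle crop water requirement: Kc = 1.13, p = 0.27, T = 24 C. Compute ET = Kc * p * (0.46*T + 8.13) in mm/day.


ET = Kc * p * (0.46*T + 8.13)
ET = 1.13 * 0.27 * (0.46*24 + 8.13)
ET = 1.13 * 0.27 * 19.1700

5.8488 mm/day


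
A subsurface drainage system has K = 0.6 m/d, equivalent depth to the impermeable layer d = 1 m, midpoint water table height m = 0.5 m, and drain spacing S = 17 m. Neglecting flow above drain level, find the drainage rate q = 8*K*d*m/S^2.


q = 8*K*d*m/S^2
q = 8*0.6*1*0.5/17^2
q = 2.4000 / 289

0.0083 m/d


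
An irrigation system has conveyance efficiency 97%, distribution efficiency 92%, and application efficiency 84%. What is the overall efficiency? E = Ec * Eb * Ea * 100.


Ec = 0.97, Eb = 0.92, Ea = 0.84
E = 0.97 * 0.92 * 0.84 * 100 = 74.9616%

74.9616 %


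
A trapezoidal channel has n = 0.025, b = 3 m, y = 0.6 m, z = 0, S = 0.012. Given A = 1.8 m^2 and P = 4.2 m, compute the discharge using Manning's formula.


R = A/P = 1.8/4.2 = 0.428571
Q = (1/0.025) * 1.8 * 0.428571^(2/3) * 0.012^0.5

4.4834 m^3/s


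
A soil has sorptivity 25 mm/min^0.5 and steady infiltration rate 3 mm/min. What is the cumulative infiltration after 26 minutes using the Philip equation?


F = S*sqrt(t) + A*t
F = 25*sqrt(26) + 3*26
F = 25*5.099020 + 78

205.4755 mm


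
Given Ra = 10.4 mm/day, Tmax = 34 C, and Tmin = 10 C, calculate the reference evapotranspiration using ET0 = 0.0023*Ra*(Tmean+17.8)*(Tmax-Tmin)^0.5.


Tmean = (Tmax + Tmin)/2 = (34 + 10)/2 = 22.0
ET0 = 0.0023 * 10.4 * (22.0 + 17.8) * sqrt(34 - 10)
ET0 = 0.0023 * 10.4 * 39.8 * 4.898979

4.6639 mm/day


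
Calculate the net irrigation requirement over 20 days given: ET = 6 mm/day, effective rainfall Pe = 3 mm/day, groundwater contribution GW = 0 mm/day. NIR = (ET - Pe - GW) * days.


Daily deficit = ET - Pe - GW = 6 - 3 - 0 = 3 mm/day
NIR = 3 * 20 = 60 mm

60.0000 mm


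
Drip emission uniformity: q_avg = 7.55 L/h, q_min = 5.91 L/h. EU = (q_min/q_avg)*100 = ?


EU = (q_min/q_avg)*100 = (5.91/7.55)*100 = 78.2781%

78.2781 %


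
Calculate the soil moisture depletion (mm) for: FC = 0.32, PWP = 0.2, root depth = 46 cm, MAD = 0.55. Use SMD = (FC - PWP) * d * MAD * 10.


SMD = (FC - PWP) * d * MAD * 10
SMD = (0.32 - 0.2) * 46 * 0.55 * 10
SMD = 0.1200 * 46 * 0.55 * 10

30.3600 mm


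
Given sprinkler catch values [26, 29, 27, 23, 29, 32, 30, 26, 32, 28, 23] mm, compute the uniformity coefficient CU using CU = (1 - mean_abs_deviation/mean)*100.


mean = 27.727273 mm
MAD = 2.479339 mm
CU = (1 - 2.479339/27.727273)*100

91.0581 %


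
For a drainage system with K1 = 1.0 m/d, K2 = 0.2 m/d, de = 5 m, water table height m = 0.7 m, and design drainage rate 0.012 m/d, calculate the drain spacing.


S^2 = 8*K2*de*m/q + 4*K1*m^2/q
S^2 = 8*0.2*5*0.7/0.012 + 4*1.0*0.7^2/0.012
S = sqrt(630.0000)

25.0998 m


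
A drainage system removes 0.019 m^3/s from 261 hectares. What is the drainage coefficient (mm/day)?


DC = Q * 86400 / (A * 10000) * 1000
DC = 0.019 * 86400 / (261 * 10000) * 1000
DC = 1641600.0000 / 2610000

0.6290 mm/day


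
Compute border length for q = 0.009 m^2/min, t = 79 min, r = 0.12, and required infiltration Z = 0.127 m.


L = q*t/((1+r)*Z)
L = 0.009*79/((1+0.12)*0.127)
L = 0.711/0.14224

4.9986 m


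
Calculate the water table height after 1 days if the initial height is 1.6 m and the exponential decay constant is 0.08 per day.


m = m0 * exp(-k*t)
m = 1.6 * exp(-0.08 * 1)
m = 1.6 * exp(-0.0800)

1.4770 m


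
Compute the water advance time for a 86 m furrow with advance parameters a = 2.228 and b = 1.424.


t = (L/a)^(1/b)
t = (86/2.228)^(1/1.424)
t = 38.599641^(1/1.424)

13.0069 min


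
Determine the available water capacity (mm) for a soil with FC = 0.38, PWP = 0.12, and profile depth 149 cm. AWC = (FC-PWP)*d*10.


AWC = (FC - PWP) * d * 10
AWC = (0.38 - 0.12) * 149 * 10
AWC = 0.2600 * 149 * 10

387.4000 mm


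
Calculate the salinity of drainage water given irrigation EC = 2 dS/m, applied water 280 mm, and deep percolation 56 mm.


EC_dw = EC_iw * D_iw / D_dw
EC_dw = 2 * 280 / 56
EC_dw = 560 / 56

10.0000 dS/m


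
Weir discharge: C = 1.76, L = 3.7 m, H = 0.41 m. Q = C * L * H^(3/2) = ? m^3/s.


Q = C * L * H^(3/2) = 1.76 * 3.7 * 0.41^1.5 = 1.76 * 3.7 * 0.262528

1.7096 m^3/s


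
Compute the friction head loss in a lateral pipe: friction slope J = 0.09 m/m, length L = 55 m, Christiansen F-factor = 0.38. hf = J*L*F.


hf = J * L * F = 0.09 * 55 * 0.38 = 1.8810 m

1.8810 m


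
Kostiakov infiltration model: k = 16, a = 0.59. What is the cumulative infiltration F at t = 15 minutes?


F = k * t^a = 16 * 15^0.59
F = 16 * 4.941899

79.0704 mm


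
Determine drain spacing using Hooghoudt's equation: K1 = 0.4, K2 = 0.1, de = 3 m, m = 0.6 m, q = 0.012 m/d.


S^2 = 8*K2*de*m/q + 4*K1*m^2/q
S^2 = 8*0.1*3*0.6/0.012 + 4*0.4*0.6^2/0.012
S = sqrt(168.0000)

12.9615 m


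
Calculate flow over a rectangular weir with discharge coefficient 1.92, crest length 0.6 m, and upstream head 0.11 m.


Q = C * L * H^(3/2) = 1.92 * 0.6 * 0.11^1.5 = 1.92 * 0.6 * 0.036483

0.0420 m^3/s


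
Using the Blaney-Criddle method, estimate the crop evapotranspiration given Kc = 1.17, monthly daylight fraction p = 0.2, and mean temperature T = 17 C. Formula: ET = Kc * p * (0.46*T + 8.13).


ET = Kc * p * (0.46*T + 8.13)
ET = 1.17 * 0.2 * (0.46*17 + 8.13)
ET = 1.17 * 0.2 * 15.9500

3.7323 mm/day


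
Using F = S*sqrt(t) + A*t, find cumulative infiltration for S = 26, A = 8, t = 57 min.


F = S*sqrt(t) + A*t
F = 26*sqrt(57) + 8*57
F = 26*7.549834 + 456

652.2957 mm


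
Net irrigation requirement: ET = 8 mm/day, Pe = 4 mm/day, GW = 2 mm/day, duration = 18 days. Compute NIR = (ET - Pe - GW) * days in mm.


Daily deficit = ET - Pe - GW = 8 - 4 - 2 = 2 mm/day
NIR = 2 * 18 = 36 mm

36.0000 mm


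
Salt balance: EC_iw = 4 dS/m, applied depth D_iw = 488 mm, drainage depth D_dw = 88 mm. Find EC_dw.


EC_dw = EC_iw * D_iw / D_dw
EC_dw = 4 * 488 / 88
EC_dw = 1952 / 88

22.1818 dS/m


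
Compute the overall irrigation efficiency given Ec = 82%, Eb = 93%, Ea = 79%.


Ec = 0.82, Eb = 0.93, Ea = 0.79
E = 0.82 * 0.93 * 0.79 * 100 = 60.2454%

60.2454 %


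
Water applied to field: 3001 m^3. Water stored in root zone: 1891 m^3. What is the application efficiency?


Ea = V_root / V_field * 100 = 1891 / 3001 * 100 = 63.0123%

63.0123 %


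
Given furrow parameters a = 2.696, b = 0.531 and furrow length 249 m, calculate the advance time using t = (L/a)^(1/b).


t = (L/a)^(1/b)
t = (249/2.696)^(1/0.531)
t = 92.359050^(1/0.531)

5028.8410 min


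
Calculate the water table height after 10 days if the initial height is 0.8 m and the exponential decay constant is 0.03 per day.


m = m0 * exp(-k*t)
m = 0.8 * exp(-0.03 * 10)
m = 0.8 * exp(-0.3000)

0.5927 m


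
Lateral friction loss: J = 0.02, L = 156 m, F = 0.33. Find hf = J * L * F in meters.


hf = J * L * F = 0.02 * 156 * 0.33 = 1.0296 m

1.0296 m


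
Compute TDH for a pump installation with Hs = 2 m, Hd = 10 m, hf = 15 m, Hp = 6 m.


TDH = Hs + Hd + hf + Hp = 2 + 10 + 15 + 6 = 33

33 m


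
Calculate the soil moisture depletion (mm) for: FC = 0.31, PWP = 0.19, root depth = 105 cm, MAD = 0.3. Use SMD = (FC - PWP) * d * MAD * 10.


SMD = (FC - PWP) * d * MAD * 10
SMD = (0.31 - 0.19) * 105 * 0.3 * 10
SMD = 0.1200 * 105 * 0.3 * 10

37.8000 mm
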